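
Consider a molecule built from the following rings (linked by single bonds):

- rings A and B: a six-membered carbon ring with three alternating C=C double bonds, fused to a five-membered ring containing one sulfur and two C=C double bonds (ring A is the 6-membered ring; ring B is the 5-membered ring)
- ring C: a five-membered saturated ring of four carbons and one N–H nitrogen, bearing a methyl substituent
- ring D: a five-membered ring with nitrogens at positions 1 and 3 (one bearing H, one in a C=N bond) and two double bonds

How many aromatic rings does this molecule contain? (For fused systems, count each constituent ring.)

Rings A and B form a fused bicyclic system (with one sulfur) with 9 sp² atoms and 10 π electrons from ring double bonds plus a heteroatom lone pair. 10 = 4(2)+2, so the system is aromatic and both rings count as aromatic (benzothiophene).
Ring C has only sp³ atoms, so it is not fully conjugated — not aromatic (pyrrolidine).
Ring D has a continuous p-orbital overlap around the ring; 2 ring double bonds (4 π electrons) plus a heteroatom lone pair (2) give 6 π electrons. 6 = 4(1)+2, so ring D is aromatic (imidazole).
Aromatic: A, B, D. Total: 3.

3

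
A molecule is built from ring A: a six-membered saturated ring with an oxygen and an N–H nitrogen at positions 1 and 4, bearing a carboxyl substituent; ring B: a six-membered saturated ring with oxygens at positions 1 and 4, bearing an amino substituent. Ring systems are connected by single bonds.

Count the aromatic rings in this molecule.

0

Ring A has only sp³ atoms, so it is not fully conjugated — not aromatic (morpholine).
Ring B has only sp³ atoms, so it is not fully conjugated — not aromatic (1,4-dioxane).
No ring is aromatic. Total: 0.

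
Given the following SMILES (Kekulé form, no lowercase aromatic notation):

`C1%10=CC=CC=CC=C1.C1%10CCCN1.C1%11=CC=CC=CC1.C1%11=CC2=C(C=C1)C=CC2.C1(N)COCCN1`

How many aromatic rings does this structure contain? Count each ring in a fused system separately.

The SMILES encodes an eight-membered carbon ring with four alternating C=C double bonds; a five-membered saturated ring of four carbons and one N–H nitrogen; a seven-membered carbon ring with three C=C double bonds and one sp³ carbon; a six-membered carbon ring with three alternating C=C double bonds, fused to a five-membered carbon ring containing one C=C double bond and one sp³ carbon; a six-membered saturated ring with an oxygen and an N–H nitrogen at positions 1 and 4.
The 8-membered ring has only sp² ring atoms; a planar conformation would have a fully conjugated π system of 8 electrons. But 8 = 4(2), which is 4n not 4n+2, so it is not aromatic (cyclooctatetraene) — cyclooctatetraene distorts into a non-planar tub to avoid antiaromaticity.
The 5-membered ring with one N–H has only sp³ atoms, so it is not fully conjugated — not aromatic (pyrrolidine).
The 7-membered ring has one sp³ carbon, so it is not fully conjugated — not aromatic (cycloheptatriene).
The 6-membered ring is planar and fully conjugated; 3 ring double bonds give 6 π electrons. 6 = 4(1)+2, so it is aromatic (benzene ring).
The 5-membered ring has one sp³ carbon, so it is not fully conjugated — not aromatic (cyclopentene ring).
The 6-membered ring with one oxygen and one N–H (1,4) has only sp³ atoms, so it is not fully conjugated — not aromatic (morpholine).
1 of the 6 rings is aromatic. Total: 1.

1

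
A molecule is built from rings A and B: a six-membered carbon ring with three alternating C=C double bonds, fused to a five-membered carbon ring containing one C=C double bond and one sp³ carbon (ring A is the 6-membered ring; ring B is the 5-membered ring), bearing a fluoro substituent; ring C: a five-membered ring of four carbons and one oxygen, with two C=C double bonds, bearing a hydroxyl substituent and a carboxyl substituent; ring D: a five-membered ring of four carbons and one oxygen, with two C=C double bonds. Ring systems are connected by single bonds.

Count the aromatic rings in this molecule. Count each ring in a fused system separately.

3

Ring A has a continuous p-orbital overlap around the ring; 3 ring double bonds give 6 π electrons. That satisfies 4n+2 with n=1, so ring A is aromatic (benzene ring).
Ring B has one sp³ carbon, so it is not fully conjugated — not aromatic (cyclopentene ring).
Ring C has a continuous p-orbital overlap around the ring; 2 ring double bonds (4 π electrons) plus a heteroatom lone pair (2) give 6 π electrons. 6 = 4(1)+2, so ring C is aromatic (furan).
Ring D has a continuous p-orbital overlap around the ring; 2 ring double bonds (4 π electrons) plus a heteroatom lone pair (2) give 6 π electrons. That satisfies 4n+2 with n=1, so ring D is aromatic (furan).
Aromatic: A, C, D. Total: 3.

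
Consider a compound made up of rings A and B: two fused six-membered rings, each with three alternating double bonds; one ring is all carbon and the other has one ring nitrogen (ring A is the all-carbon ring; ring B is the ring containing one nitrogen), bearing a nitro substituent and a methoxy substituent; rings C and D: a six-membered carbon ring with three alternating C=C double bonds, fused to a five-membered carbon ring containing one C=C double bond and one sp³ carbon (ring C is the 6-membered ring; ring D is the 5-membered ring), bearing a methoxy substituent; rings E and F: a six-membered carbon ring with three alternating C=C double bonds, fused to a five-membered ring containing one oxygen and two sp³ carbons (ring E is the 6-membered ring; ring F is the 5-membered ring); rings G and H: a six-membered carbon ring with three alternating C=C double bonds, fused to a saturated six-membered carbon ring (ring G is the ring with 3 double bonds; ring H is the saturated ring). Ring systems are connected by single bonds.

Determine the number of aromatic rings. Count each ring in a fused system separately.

5

Rings A and B form a fused bicyclic system (with one nitrogen) with 10 sp² atoms and 10 π electrons from ring double bonds. 10 = 4(2)+2, so the system is aromatic and both rings count as aromatic (quinoline).
Ring C has a continuous p-orbital overlap around the ring; 3 ring double bonds give 6 π electrons. 6 = 4(1)+2, so ring C is aromatic (benzene ring).
Ring D has one sp³ carbon, so it is not fully conjugated — not aromatic (cyclopentene ring).
Ring E is planar and fully conjugated; 3 ring double bonds give 6 π electrons. That satisfies 4n+2 with n=1, so ring E is aromatic (benzene ring).
Ring F has two sp³ carbons, so it is not fully conjugated — not aromatic (oxolane ring).
Ring G is planar and fully conjugated; 3 ring double bonds give 6 π electrons. Since 6 = 4n+2 (n=1), ring G is aromatic (benzene ring).
Ring H has four sp³ carbons, so it is not fully conjugated — not aromatic (cyclohexane ring).
Aromatic: A, B, C, E, G. Total: 5.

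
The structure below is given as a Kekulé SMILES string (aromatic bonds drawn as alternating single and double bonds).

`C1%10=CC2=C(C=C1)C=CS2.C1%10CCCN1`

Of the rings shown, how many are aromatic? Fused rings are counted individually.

2

The SMILES encodes a six-membered carbon ring with three alternating C=C double bonds, fused to a five-membered ring containing one sulfur and two C=C double bonds; a five-membered saturated ring of four carbons and one N–H nitrogen.
The fused 6/5-membered bicyclic (with one sulfur) is a single π system with 9 sp² atoms and 10 π electrons from ring double bonds plus a heteroatom lone pair. 10 = 4(2)+2, so the system is aromatic and both rings count as aromatic (benzothiophene).
The 5-membered ring with one N–H has only sp³ atoms, so it is not fully conjugated — not aromatic (pyrrolidine).
2 of the 3 rings are aromatic. Total: 2.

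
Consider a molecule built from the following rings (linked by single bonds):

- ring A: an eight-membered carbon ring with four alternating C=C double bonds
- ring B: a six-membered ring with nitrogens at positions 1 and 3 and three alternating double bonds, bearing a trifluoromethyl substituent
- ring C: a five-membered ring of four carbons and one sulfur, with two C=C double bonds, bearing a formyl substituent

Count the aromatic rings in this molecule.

2

Ring A has only sp² ring atoms; a planar conformation would have a fully conjugated π system of 8 electrons. But 8 = 4(2), which is 4n not 4n+2, so ring A is not aromatic (cyclooctatetraene) — cyclooctatetraene distorts into a non-planar tub to avoid antiaromaticity.
Ring B has a continuous p-orbital overlap around the ring; 3 ring double bonds give 6 π electrons. That satisfies 4n+2 with n=1, so ring B is aromatic (pyrimidine).
Ring C has a continuous p-orbital overlap around the ring; 2 ring double bonds (4 π electrons) plus a heteroatom lone pair (2) give 6 π electrons. 6 = 4(1)+2, so ring C is aromatic (thiophene).
Aromatic: B, C. Total: 2.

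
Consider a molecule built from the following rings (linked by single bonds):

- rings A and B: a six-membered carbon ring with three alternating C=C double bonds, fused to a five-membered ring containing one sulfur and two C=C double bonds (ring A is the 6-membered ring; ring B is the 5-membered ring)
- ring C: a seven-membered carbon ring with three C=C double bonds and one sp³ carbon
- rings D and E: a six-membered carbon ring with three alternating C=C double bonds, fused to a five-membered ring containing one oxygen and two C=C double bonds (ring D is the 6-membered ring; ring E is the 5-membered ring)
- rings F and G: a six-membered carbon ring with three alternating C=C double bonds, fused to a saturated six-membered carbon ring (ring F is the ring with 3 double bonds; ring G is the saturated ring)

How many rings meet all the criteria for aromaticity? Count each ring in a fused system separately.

Rings A and B form a fused bicyclic system (with one sulfur) with 9 sp² atoms and 10 π electrons from ring double bonds plus a heteroatom lone pair. 10 = 4(2)+2, so the system is aromatic and both rings count as aromatic (benzothiophene).
Ring C has one sp³ carbon, so it is not fully conjugated — not aromatic (cycloheptatriene).
Rings D and E form a fused bicyclic system (with one oxygen) with 9 sp² atoms and 10 π electrons from ring double bonds plus a heteroatom lone pair. 10 = 4(2)+2, so the system is aromatic and both rings count as aromatic (benzofuran).
Ring F has a continuous p-orbital overlap around the ring; 3 ring double bonds give 6 π electrons. That satisfies 4n+2 with n=1, so ring F is aromatic (benzene ring).
Ring G has four sp³ carbons, so it is not fully conjugated — not aromatic (cyclohexane ring).
Aromatic: A, B, D, E, F. Total: 5.

5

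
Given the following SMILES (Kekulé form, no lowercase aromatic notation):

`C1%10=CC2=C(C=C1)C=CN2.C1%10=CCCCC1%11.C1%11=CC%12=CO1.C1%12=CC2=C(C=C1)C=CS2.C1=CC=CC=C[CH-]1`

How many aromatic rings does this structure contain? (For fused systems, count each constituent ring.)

5

The SMILES encodes a six-membered carbon ring with three alternating C=C double bonds, fused to a five-membered ring containing one N–H nitrogen and two C=C double bonds; a six-membered carbon ring with one C=C double bond; a five-membered ring of four carbons and one oxygen, with two C=C double bonds; a six-membered carbon ring with three alternating C=C double bonds, fused to a five-membered ring containing one sulfur and two C=C double bonds; a seven-membered all-carbon ring bearing a negative charge on one carbon, with three C=C double bonds.
The fused 6/5-membered bicyclic (with one N–H) is a single π system with 9 sp² atoms and 10 π electrons from ring double bonds plus a heteroatom lone pair. 10 = 4(2)+2, so the system is aromatic and both rings count as aromatic (indole).
The 6-membered ring has four sp³ carbons, so it is not fully conjugated — not aromatic (cyclohexene).
The 5-membered ring with one oxygen has a continuous p-orbital overlap around the ring; 2 ring double bonds (4 π electrons) plus a heteroatom lone pair (2) give 6 π electrons. 6 = 4(1)+2, so it is aromatic (furan).
The fused 6/5-membered bicyclic (with one sulfur) is a single π system with 9 sp² atoms and 10 π electrons from ring double bonds plus a heteroatom lone pair. 10 = 4(2)+2, so the system is aromatic and both rings count as aromatic (benzothiophene).
The 7-membered ring has only sp² ring atoms; a planar conformation would have a fully conjugated π system of 8 electrons. But 8 = 4(2), which is 4n not 4n+2, so it is not aromatic (cycloheptatrienyl anion).
5 of the 7 rings are aromatic. Total: 5.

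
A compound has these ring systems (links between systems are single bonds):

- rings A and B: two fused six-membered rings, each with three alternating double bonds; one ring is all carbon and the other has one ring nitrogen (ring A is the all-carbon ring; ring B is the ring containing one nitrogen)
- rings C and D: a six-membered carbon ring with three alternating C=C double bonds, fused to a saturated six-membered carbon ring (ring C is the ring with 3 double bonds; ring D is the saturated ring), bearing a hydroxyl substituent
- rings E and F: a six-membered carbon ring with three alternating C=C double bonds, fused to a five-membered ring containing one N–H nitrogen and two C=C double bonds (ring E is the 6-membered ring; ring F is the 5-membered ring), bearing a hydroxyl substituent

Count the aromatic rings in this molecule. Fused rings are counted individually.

Rings A and B form a fused bicyclic system (with one nitrogen) with 10 sp² atoms and 10 π electrons from ring double bonds. 10 = 4(2)+2, so the system is aromatic and both rings count as aromatic (quinoline).
Ring C has a continuous p-orbital overlap around the ring; 3 ring double bonds give 6 π electrons. That satisfies 4n+2 with n=1, so ring C is aromatic (benzene ring).
Ring D has four sp³ carbons, so it is not fully conjugated — not aromatic (cyclohexane ring).
Rings E and F form a fused bicyclic system (with one N–H) with 9 sp² atoms and 10 π electrons from ring double bonds plus a heteroatom lone pair. 10 = 4(2)+2, so the system is aromatic and both rings count as aromatic (indole).
Aromatic: A, B, C, E, F. Total: 5.

5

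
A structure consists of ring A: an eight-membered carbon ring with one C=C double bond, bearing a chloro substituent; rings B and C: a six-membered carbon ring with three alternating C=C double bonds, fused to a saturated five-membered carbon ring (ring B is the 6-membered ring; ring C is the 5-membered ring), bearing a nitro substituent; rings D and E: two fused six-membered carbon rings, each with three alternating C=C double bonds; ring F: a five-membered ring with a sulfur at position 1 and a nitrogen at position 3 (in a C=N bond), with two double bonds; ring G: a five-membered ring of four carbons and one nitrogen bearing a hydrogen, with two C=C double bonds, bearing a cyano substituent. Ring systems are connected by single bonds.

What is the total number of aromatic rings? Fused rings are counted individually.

Ring A has six sp³ carbons, so it is not fully conjugated — not aromatic (cyclooctene).
Ring B is planar and fully conjugated; 3 ring double bonds give 6 π electrons. That satisfies 4n+2 with n=1, so ring B is aromatic (benzene ring).
Ring C has three sp³ carbons, so it is not fully conjugated — not aromatic (cyclopentane ring).
Rings D and E form a fused bicyclic system with 10 sp² atoms and 10 π electrons from ring double bonds. 10 = 4(2)+2, so the system is aromatic and both rings count as aromatic (naphthalene).
Ring F is planar and fully conjugated; 2 ring double bonds (4 π electrons) plus a heteroatom lone pair (2) give 6 π electrons. That satisfies 4n+2 with n=1, so ring F is aromatic (thiazole).
Ring G is fully conjugated (every ring atom contributes a p orbital); 2 ring double bonds (4 π electrons) plus a heteroatom lone pair (2) give 6 π electrons. That satisfies 4n+2 with n=1, so ring G is aromatic (pyrrole).
Aromatic: B, D, E, F, G. Total: 5.

5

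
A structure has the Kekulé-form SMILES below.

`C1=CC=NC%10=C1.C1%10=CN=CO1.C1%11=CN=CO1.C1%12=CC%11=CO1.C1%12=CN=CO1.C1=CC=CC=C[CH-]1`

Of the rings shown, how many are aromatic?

5

The SMILES encodes a six-membered ring of five carbons and one nitrogen with three alternating double bonds; a five-membered ring with an oxygen at position 1 and a nitrogen at position 3 (in a C=N bond), with two double bonds; a five-membered ring with an oxygen at position 1 and a nitrogen at position 3 (in a C=N bond), with two double bonds; a five-membered ring of four carbons and one oxygen, with two C=C double bonds; a five-membered ring with an oxygen at position 1 and a nitrogen at position 3 (in a C=N bond), with two double bonds; a seven-membered all-carbon ring bearing a negative charge on one carbon, with three C=C double bonds.
The 6-membered ring with one nitrogen is planar and fully conjugated; 3 ring double bonds give 6 π electrons. 6 = 4(1)+2, so it is aromatic (pyridine).
The 5-membered ring with one oxygen and one =N– is planar and fully conjugated; 2 ring double bonds (4 π electrons) plus a heteroatom lone pair (2) give 6 π electrons. 6 = 4(1)+2, so it is aromatic (oxazole).
The second 5-membered ring with one oxygen and one =N– is fully conjugated (every ring atom contributes a p orbital); 2 ring double bonds (4 π electrons) plus a heteroatom lone pair (2) give 6 π electrons. 6 = 4(1)+2, so it is aromatic (oxazole).
The 5-membered ring with one oxygen has a continuous p-orbital overlap around the ring; 2 ring double bonds (4 π electrons) plus a heteroatom lone pair (2) give 6 π electrons. That satisfies 4n+2 with n=1, so it is aromatic (furan).
The third 5-membered ring with one oxygen and one =N– is planar and fully conjugated; 2 ring double bonds (4 π electrons) plus a heteroatom lone pair (2) give 6 π electrons. That satisfies 4n+2 with n=1, so it is aromatic (oxazole).
The 7-membered ring has only sp² ring atoms; a planar conformation would have a fully conjugated π system of 8 electrons. But 8 = 4(2), which is 4n not 4n+2, so it is not aromatic (cycloheptatrienyl anion).
5 of the 6 rings are aromatic. Total: 5.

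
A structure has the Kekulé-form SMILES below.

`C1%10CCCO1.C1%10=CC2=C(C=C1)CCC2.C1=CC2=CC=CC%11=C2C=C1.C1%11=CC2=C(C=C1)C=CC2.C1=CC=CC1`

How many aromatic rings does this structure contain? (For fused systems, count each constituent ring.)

4

The SMILES encodes a five-membered saturated ring of four carbons and one oxygen; a six-membered carbon ring with three alternating C=C double bonds, fused to a saturated five-membered carbon ring; two fused six-membered carbon rings, each with three alternating C=C double bonds; a six-membered carbon ring with three alternating C=C double bonds, fused to a five-membered carbon ring containing one C=C double bond and one sp³ carbon; a five-membered carbon ring with two conjugated C=C double bonds and one sp³ carbon.
The 5-membered ring with one oxygen has only sp³ atoms, so it is not fully conjugated — not aromatic (tetrahydrofuran).
The 6-membered ring is fully conjugated (every ring atom contributes a p orbital); 3 ring double bonds give 6 π electrons. 6 = 4(1)+2, so it is aromatic (benzene ring).
The 5-membered ring has three sp³ carbons, so it is not fully conjugated — not aromatic (cyclopentane ring).
The fused 6/6-membered bicyclic is a single π system with 10 sp² atoms and 10 π electrons from ring double bonds. 10 = 4(2)+2, so the system is aromatic and both rings count as aromatic (naphthalene).
The second 6-membered ring is planar and fully conjugated; 3 ring double bonds give 6 π electrons. Since 6 = 4n+2 (n=1), it is aromatic (benzene ring).
The second 5-membered ring has one sp³ carbon, so it is not fully conjugated — not aromatic (cyclopentene ring).
The third 5-membered ring has one sp³ carbon, so it is not fully conjugated — not aromatic (cyclopentadiene).
4 of the 8 rings are aromatic. Total: 4.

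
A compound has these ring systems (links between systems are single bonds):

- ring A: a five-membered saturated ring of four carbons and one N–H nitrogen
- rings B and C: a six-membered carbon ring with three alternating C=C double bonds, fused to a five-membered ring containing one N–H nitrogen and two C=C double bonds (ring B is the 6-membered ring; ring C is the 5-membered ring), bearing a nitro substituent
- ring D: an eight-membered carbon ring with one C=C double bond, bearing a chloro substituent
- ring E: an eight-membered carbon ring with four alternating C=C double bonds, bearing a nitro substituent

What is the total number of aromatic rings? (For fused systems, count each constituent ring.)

2

Ring A has only sp³ atoms, so it is not fully conjugated — not aromatic (pyrrolidine).
Rings B and C form a fused bicyclic system (with one N–H) with 9 sp² atoms and 10 π electrons from ring double bonds plus a heteroatom lone pair. 10 = 4(2)+2, so the system is aromatic and both rings count as aromatic (indole).
Ring D has six sp³ carbons, so it is not fully conjugated — not aromatic (cyclooctene).
Ring E has only sp² ring atoms; a planar conformation would have a fully conjugated π system of 8 electrons. But 8 = 4(2), which is 4n not 4n+2, so ring E is not aromatic (cyclooctatetraene) — cyclooctatetraene distorts into a non-planar tub to avoid antiaromaticity.
Aromatic: B, C. Total: 2.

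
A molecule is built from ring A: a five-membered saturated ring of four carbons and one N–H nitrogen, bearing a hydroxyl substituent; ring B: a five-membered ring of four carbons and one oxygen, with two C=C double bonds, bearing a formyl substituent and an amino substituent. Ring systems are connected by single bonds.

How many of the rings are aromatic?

Ring A has only sp³ atoms, so it is not fully conjugated — not aromatic (pyrrolidine).
Ring B is planar and fully conjugated; 2 ring double bonds (4 π electrons) plus a heteroatom lone pair (2) give 6 π electrons. That satisfies 4n+2 with n=1, so ring B is aromatic (furan).
Aromatic: B. Total: 1.

1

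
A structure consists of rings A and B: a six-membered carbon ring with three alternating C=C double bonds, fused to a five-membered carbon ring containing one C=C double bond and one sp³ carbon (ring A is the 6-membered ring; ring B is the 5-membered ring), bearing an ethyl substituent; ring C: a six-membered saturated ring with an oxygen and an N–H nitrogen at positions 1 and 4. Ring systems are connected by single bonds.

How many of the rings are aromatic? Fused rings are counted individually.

Ring A has a continuous p-orbital overlap around the ring; 3 ring double bonds give 6 π electrons. That satisfies 4n+2 with n=1, so ring A is aromatic (benzene ring).
Ring B has one sp³ carbon, so it is not fully conjugated — not aromatic (cyclopentene ring).
Ring C has only sp³ atoms, so it is not fully conjugated — not aromatic (morpholine).
Aromatic: A. Total: 1.

1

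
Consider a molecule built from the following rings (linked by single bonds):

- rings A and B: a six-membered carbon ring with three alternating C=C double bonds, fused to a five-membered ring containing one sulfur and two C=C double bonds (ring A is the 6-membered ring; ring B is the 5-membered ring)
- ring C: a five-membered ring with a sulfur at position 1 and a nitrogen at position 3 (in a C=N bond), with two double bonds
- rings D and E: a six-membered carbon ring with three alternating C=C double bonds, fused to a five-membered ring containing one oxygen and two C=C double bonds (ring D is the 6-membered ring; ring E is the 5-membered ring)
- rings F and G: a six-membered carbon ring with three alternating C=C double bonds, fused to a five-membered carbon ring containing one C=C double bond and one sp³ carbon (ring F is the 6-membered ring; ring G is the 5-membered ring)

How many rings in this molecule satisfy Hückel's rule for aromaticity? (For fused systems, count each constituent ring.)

Rings A and B form a fused bicyclic system (with one sulfur) with 9 sp² atoms and 10 π electrons from ring double bonds plus a heteroatom lone pair. 10 = 4(2)+2, so the system is aromatic and both rings count as aromatic (benzothiophene).
Ring C is fully conjugated (every ring atom contributes a p orbital); 2 ring double bonds (4 π electrons) plus a heteroatom lone pair (2) give 6 π electrons. That satisfies 4n+2 with n=1, so ring C is aromatic (thiazole).
Rings D and E form a fused bicyclic system (with one oxygen) with 9 sp² atoms and 10 π electrons from ring double bonds plus a heteroatom lone pair. 10 = 4(2)+2, so the system is aromatic and both rings count as aromatic (benzofuran).
Ring F is planar and fully conjugated; 3 ring double bonds give 6 π electrons. That satisfies 4n+2 with n=1, so ring F is aromatic (benzene ring).
Ring G has one sp³ carbon, so it is not fully conjugated — not aromatic (cyclopentene ring).
Aromatic: A, B, C, D, E, F. Total: 6.

6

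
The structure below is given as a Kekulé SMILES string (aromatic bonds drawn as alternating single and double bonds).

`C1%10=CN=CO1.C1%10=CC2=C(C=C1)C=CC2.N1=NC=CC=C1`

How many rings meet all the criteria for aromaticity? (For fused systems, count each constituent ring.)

The SMILES encodes a five-membered ring with an oxygen at position 1 and a nitrogen at position 3 (in a C=N bond), with two double bonds; a six-membered carbon ring with three alternating C=C double bonds, fused to a five-membered carbon ring containing one C=C double bond and one sp³ carbon; a six-membered ring with two adjacent nitrogens and three alternating double bonds.
The 5-membered ring with one oxygen and one =N– has a continuous p-orbital overlap around the ring; 2 ring double bonds (4 π electrons) plus a heteroatom lone pair (2) give 6 π electrons. 6 = 4(1)+2, so it is aromatic (oxazole).
The 6-membered ring is planar and fully conjugated; 3 ring double bonds give 6 π electrons. Since 6 = 4n+2 (n=1), it is aromatic (benzene ring).
The 5-membered ring has one sp³ carbon, so it is not fully conjugated — not aromatic (cyclopentene ring).
The 6-membered ring with two nitrogens (1,2) has a continuous p-orbital overlap around the ring; 3 ring double bonds give 6 π electrons. Since 6 = 4n+2 (n=1), it is aromatic (pyridazine).
3 of the 4 rings are aromatic. Total: 3.

3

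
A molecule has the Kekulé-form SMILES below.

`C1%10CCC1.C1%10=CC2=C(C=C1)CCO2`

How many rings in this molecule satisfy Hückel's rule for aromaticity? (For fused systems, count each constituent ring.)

1

The SMILES encodes a four-membered saturated carbon ring; a six-membered carbon ring with three alternating C=C double bonds, fused to a five-membered ring containing one oxygen and two sp³ carbons.
The 4-membered ring has only sp³ atoms, so it is not fully conjugated — not aromatic (cyclobutane).
The 6-membered ring is planar and fully conjugated; 3 ring double bonds give 6 π electrons. Since 6 = 4n+2 (n=1), it is aromatic (benzene ring).
The 5-membered ring with one oxygen has two sp³ carbons, so it is not fully conjugated — not aromatic (oxolane ring).
1 of the 3 rings is aromatic. Total: 1.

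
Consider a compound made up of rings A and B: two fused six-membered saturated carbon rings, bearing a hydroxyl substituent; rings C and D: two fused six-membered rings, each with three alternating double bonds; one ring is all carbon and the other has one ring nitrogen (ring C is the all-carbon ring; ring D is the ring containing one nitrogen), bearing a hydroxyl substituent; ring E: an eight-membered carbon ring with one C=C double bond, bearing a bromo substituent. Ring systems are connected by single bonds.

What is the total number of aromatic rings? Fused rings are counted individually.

Ring A has only sp³ atoms, so it is not fully conjugated — not aromatic (cyclohexane ring).
Ring B has only sp³ atoms, so it is not fully conjugated — not aromatic (cyclohexane ring).
Rings C and D form a fused bicyclic system (with one nitrogen) with 10 sp² atoms and 10 π electrons from ring double bonds. 10 = 4(2)+2, so the system is aromatic and both rings count as aromatic (quinoline).
Ring E has six sp³ carbons, so it is not fully conjugated — not aromatic (cyclooctene).
Aromatic: C, D. Total: 2.

2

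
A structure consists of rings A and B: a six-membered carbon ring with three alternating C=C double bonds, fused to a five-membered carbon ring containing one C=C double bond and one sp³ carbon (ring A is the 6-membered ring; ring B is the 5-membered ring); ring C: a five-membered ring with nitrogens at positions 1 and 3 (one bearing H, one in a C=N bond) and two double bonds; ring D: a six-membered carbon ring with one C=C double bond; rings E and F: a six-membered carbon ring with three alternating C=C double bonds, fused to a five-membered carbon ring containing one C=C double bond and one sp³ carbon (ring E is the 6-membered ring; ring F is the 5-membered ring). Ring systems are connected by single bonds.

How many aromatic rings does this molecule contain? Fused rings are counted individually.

Ring A has a continuous p-orbital overlap around the ring; 3 ring double bonds give 6 π electrons. That satisfies 4n+2 with n=1, so ring A is aromatic (benzene ring).
Ring B has one sp³ carbon, so it is not fully conjugated — not aromatic (cyclopentene ring).
Ring C is planar and fully conjugated; 2 ring double bonds (4 π electrons) plus a heteroatom lone pair (2) give 6 π electrons. 6 = 4(1)+2, so ring C is aromatic (imidazole).
Ring D has four sp³ carbons, so it is not fully conjugated — not aromatic (cyclohexene).
Ring E has a continuous p-orbital overlap around the ring; 3 ring double bonds give 6 π electrons. That satisfies 4n+2 with n=1, so ring E is aromatic (benzene ring).
Ring F has one sp³ carbon, so it is not fully conjugated — not aromatic (cyclopentene ring).
Aromatic: A, C, E. Total: 3.

3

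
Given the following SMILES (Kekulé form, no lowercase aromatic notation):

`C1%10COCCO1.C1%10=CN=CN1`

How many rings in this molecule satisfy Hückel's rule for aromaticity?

1

The SMILES encodes a six-membered saturated ring with oxygens at positions 1 and 4; a five-membered ring with nitrogens at positions 1 and 3 (one bearing H, one in a C=N bond) and two double bonds.
The 6-membered ring with two oxygens (1,4) has only sp³ atoms, so it is not fully conjugated — not aromatic (1,4-dioxane).
The 5-membered ring with two nitrogens (one N–H, one =N–) is planar and fully conjugated; 2 ring double bonds (4 π electrons) plus a heteroatom lone pair (2) give 6 π electrons. Since 6 = 4n+2 (n=1), it is aromatic (imidazole).
1 of the 2 rings is aromatic. Total: 1.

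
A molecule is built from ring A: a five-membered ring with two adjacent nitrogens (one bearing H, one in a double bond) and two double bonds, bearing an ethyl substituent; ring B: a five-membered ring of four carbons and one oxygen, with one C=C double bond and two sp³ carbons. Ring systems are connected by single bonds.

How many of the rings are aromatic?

Ring A is planar and fully conjugated; 2 ring double bonds (4 π electrons) plus a heteroatom lone pair (2) give 6 π electrons. 6 = 4(1)+2, so ring A is aromatic (pyrazole).
Ring B has two sp³ carbons, so it is not fully conjugated — not aromatic (2,3-dihydrofuran).
Aromatic: A. Total: 1.

1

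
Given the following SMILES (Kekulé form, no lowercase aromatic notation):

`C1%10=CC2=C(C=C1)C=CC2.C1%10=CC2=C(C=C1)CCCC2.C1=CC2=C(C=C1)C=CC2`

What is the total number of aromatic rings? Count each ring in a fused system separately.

The SMILES encodes a six-membered carbon ring with three alternating C=C double bonds, fused to a five-membered carbon ring containing one C=C double bond and one sp³ carbon; a six-membered carbon ring with three alternating C=C double bonds, fused to a saturated six-membered carbon ring; a six-membered carbon ring with three alternating C=C double bonds, fused to a five-membered carbon ring containing one C=C double bond and one sp³ carbon.
The 6-membered ring is fully conjugated (every ring atom contributes a p orbital); 3 ring double bonds give 6 π electrons. Since 6 = 4n+2 (n=1), it is aromatic (benzene ring).
The 5-membered ring has one sp³ carbon, so it is not fully conjugated — not aromatic (cyclopentene ring).
The second 6-membered ring is fully conjugated (every ring atom contributes a p orbital); 3 ring double bonds give 6 π electrons. Since 6 = 4n+2 (n=1), it is aromatic (benzene ring).
The third 6-membered ring has four sp³ carbons, so it is not fully conjugated — not aromatic (cyclohexane ring).
The fourth 6-membered ring is fully conjugated (every ring atom contributes a p orbital); 3 ring double bonds give 6 π electrons. Since 6 = 4n+2 (n=1), it is aromatic (benzene ring).
The second 5-membered ring has one sp³ carbon, so it is not fully conjugated — not aromatic (cyclopentene ring).
3 of the 6 rings are aromatic. Total: 3.

3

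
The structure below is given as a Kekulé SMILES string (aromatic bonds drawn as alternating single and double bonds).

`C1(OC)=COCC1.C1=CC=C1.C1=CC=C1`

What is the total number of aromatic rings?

0

The SMILES encodes a five-membered ring of four carbons and one oxygen, with one C=C double bond and two sp³ carbons; a four-membered carbon ring with two alternating C=C double bonds; a four-membered carbon ring with two alternating C=C double bonds.
The 5-membered ring with one oxygen has two sp³ carbons, so it is not fully conjugated — not aromatic (2,3-dihydrofuran).
The 4-membered ring has only sp² ring atoms; a planar conformation would have a fully conjugated π system of 4 electrons. But 4 = 4(1), which is 4n not 4n+2, so it is not aromatic (cyclobutadiene) — cyclobutadiene is antiaromatic and distorts to a rectangle.
The second 4-membered ring has only sp² ring atoms; a planar conformation would have a fully conjugated π system of 4 electrons. But 4 = 4(1), which is 4n not 4n+2, so it is not aromatic (cyclobutadiene) — cyclobutadiene is antiaromatic and distorts to a rectangle.
None of the rings are aromatic. Total: 0.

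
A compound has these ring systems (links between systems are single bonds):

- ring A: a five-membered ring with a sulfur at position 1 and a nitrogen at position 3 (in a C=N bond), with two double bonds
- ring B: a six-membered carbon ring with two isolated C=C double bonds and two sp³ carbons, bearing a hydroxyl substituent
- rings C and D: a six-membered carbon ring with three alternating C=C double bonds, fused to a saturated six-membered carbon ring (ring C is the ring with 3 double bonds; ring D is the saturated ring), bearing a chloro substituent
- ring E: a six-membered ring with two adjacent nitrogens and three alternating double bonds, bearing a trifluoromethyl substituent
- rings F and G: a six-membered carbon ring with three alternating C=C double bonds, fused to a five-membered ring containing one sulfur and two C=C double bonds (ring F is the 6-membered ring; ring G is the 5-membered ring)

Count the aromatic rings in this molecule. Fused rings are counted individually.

5

Ring A has a continuous p-orbital overlap around the ring; 2 ring double bonds (4 π electrons) plus a heteroatom lone pair (2) give 6 π electrons. That satisfies 4n+2 with n=1, so ring A is aromatic (thiazole).
Ring B has two sp³ carbons, so it is not fully conjugated — not aromatic (1,4-cyclohexadiene).
Ring C is fully conjugated (every ring atom contributes a p orbital); 3 ring double bonds give 6 π electrons. That satisfies 4n+2 with n=1, so ring C is aromatic (benzene ring).
Ring D has four sp³ carbons, so it is not fully conjugated — not aromatic (cyclohexane ring).
Ring E is planar and fully conjugated; 3 ring double bonds give 6 π electrons. Since 6 = 4n+2 (n=1), ring E is aromatic (pyridazine).
Rings F and G form a fused bicyclic system (with one sulfur) with 9 sp² atoms and 10 π electrons from ring double bonds plus a heteroatom lone pair. 10 = 4(2)+2, so the system is aromatic and both rings count as aromatic (benzothiophene).
Aromatic: A, C, E, F, G. Total: 5.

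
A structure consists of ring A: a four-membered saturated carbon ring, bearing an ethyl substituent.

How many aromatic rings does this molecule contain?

Ring A has only sp³ atoms, so it is not fully conjugated — not aromatic (cyclobutane).

0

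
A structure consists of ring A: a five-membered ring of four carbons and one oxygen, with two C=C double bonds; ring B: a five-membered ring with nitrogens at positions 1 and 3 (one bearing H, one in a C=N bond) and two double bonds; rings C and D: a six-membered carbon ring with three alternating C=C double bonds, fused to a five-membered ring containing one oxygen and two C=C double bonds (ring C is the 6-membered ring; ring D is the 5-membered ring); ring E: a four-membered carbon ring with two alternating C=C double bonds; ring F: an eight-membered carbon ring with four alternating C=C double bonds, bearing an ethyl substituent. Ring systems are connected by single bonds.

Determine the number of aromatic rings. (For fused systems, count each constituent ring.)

Ring A is fully conjugated (every ring atom contributes a p orbital); 2 ring double bonds (4 π electrons) plus a heteroatom lone pair (2) give 6 π electrons. That satisfies 4n+2 with n=1, so ring A is aromatic (furan).
Ring B has a continuous p-orbital overlap around the ring; 2 ring double bonds (4 π electrons) plus a heteroatom lone pair (2) give 6 π electrons. 6 = 4(1)+2, so ring B is aromatic (imidazole).
Rings C and D form a fused bicyclic system (with one oxygen) with 9 sp² atoms and 10 π electrons from ring double bonds plus a heteroatom lone pair. 10 = 4(2)+2, so the system is aromatic and both rings count as aromatic (benzofuran).
Ring E has only sp² ring atoms; a planar conformation would have a fully conjugated π system of 4 electrons. But 4 = 4(1), which is 4n not 4n+2, so ring E is not aromatic (cyclobutadiene) — cyclobutadiene is antiaromatic and distorts to a rectangle.
Ring F has only sp² ring atoms; a planar conformation would have a fully conjugated π system of 8 electrons. But 8 = 4(2), which is 4n not 4n+2, so ring F is not aromatic (cyclooctatetraene) — cyclooctatetraene distorts into a non-planar tub to avoid antiaromaticity.
Aromatic: A, B, C, D. Total: 4.

4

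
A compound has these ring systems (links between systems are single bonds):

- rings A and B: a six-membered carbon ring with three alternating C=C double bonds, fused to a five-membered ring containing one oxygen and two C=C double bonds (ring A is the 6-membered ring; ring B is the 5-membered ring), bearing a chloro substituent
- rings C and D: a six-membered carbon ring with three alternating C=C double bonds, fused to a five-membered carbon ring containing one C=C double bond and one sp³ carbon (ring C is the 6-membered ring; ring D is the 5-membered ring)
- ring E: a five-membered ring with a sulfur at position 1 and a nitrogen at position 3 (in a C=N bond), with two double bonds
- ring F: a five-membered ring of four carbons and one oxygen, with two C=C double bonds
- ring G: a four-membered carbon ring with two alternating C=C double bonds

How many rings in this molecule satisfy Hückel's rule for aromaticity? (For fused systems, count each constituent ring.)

Rings A and B form a fused bicyclic system (with one oxygen) with 9 sp² atoms and 10 π electrons from ring double bonds plus a heteroatom lone pair. 10 = 4(2)+2, so the system is aromatic and both rings count as aromatic (benzofuran).
Ring C is fully conjugated (every ring atom contributes a p orbital); 3 ring double bonds give 6 π electrons. That satisfies 4n+2 with n=1, so ring C is aromatic (benzene ring).
Ring D has one sp³ carbon, so it is not fully conjugated — not aromatic (cyclopentene ring).
Ring E has a continuous p-orbital overlap around the ring; 2 ring double bonds (4 π electrons) plus a heteroatom lone pair (2) give 6 π electrons. 6 = 4(1)+2, so ring E is aromatic (thiazole).
Ring F has a continuous p-orbital overlap around the ring; 2 ring double bonds (4 π electrons) plus a heteroatom lone pair (2) give 6 π electrons. Since 6 = 4n+2 (n=1), ring F is aromatic (furan).
Ring G has only sp² ring atoms; a planar conformation would have a fully conjugated π system of 4 electrons. But 4 = 4(1), which is 4n not 4n+2, so ring G is not aromatic (cyclobutadiene) — cyclobutadiene is antiaromatic and distorts to a rectangle.
Aromatic: A, B, C, E, F. Total: 5.

5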